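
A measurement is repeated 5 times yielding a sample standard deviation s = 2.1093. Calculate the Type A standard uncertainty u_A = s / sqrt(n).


u_A = s / sqrt(n)
u_A = 2.1093 / sqrt(5)
u_A = 2.1093 / 2.236068
u_A = 0.9433

0.9433


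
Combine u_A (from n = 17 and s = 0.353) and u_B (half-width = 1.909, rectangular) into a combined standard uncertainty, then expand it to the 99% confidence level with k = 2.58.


u_A = s / sqrt(n) = 0.353 / sqrt(17) = 0.085615076
u_B = half_width / sqrt(3) = 1.909 / sqrt(3) = 1.1021617
uc = sqrt(u_A^2 + u_B^2) = sqrt(0.085615076^2 + 1.1021617^2) = 1.105482
U = k * uc = 2.58 * 1.105482
U = 2.8521

2.8521


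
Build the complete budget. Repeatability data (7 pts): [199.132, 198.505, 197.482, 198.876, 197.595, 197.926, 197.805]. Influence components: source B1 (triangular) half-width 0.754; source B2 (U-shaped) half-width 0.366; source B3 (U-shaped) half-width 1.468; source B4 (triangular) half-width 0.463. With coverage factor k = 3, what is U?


mean = (199.132 + 198.505 + 197.482 + 198.876 + 197.595 + 197.926 + 197.805) / 7 = 198.1887143
s = sqrt(sum((x - mean)^2)/(n-1)) = 0.64940786
u_A = s / sqrt(n) = 0.64940786 / sqrt(7) = 0.2454531
u_B1 = 0.754 / sqrt(6) = 0.30781921
u_B2 = 0.366 / sqrt(2) = 0.25880108
u_B3 = 1.468 / sqrt(2) = 1.0380328
u_B4 = 0.463 / sqrt(6) = 0.18901896
uc = sqrt(0.2454531^2 + 0.30781921^2 + 0.25880108^2 + 1.0380328^2 + 0.18901896^2) = 1.1555164
U = k * uc = 3 * 1.1555164
U = 3.4665

3.4665


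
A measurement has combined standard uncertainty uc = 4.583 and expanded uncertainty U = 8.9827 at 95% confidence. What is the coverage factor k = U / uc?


k = U / uc
k = 8.9827 / 4.583
k = 1.96

1.96


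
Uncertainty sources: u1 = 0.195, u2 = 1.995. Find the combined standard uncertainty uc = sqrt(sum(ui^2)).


uc = sqrt(0.195^2 + 1.995^2)
uc = sqrt(4.01805)
uc = 2.0045

2.0045


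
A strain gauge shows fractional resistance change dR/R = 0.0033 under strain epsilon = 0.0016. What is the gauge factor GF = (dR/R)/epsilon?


GF = (dR/R) / epsilon
= 0.0033 / 0.0016
= 2.0625

2.0625


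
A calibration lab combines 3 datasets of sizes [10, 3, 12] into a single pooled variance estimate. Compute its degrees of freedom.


nu = sum_i (n_i - 1)
nu = ((10 - 1) + (3 - 1) + (12 - 1))
nu = 9 + 2 + 11
nu = 22

22


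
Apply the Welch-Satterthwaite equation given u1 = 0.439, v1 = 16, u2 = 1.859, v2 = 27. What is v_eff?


uc = sqrt(u1^2 + u2^2) = sqrt(0.439^2 + 1.859^2) = 1.9101314
v_eff = uc^4 / (u1^4/v1 + u2^4/v2)
= 1.9101314^4 / (0.439^4/16 + 1.859^4/27)
= 13.312296 / 0.44465887
v_eff = 29.9382

29.9382


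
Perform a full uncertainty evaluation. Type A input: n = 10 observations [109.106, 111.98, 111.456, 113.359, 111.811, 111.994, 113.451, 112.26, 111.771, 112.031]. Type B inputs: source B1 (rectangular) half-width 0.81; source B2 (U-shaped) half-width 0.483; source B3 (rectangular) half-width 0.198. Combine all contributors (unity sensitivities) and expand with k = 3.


mean = (109.106 + 111.98 + 111.456 + 113.359 + 111.811 + 111.994 + 113.451 + 112.26 + 111.771 + 112.031) / 10 = 111.9219
s = sqrt(sum((x - mean)^2)/(n-1)) = 1.1888191
u_A = s / sqrt(n) = 1.1888191 / sqrt(10) = 0.37593761
u_B1 = 0.81 / sqrt(3) = 0.46765372
u_B2 = 0.483 / sqrt(2) = 0.34153258
u_B3 = 0.198 / sqrt(3) = 0.11431535
uc = sqrt(0.37593761^2 + 0.46765372^2 + 0.34153258^2 + 0.11431535^2) = 0.6998154
U = k * uc = 3 * 0.6998154
U = 2.0994

2.0994


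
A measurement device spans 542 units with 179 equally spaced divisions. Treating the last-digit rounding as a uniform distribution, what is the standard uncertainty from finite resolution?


resolution = range / divisions
resolution = 542 / 179 = 3.027933
u_res = resolution / (2*sqrt(3))
u_res = 3.027933 / 3.4641016
u_res = 0.8741

0.8741


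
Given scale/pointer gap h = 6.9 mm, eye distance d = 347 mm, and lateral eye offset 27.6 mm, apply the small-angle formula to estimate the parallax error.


error = h * offset / d
= 6.9 * 27.6 / 347
= 0.5488

0.5488


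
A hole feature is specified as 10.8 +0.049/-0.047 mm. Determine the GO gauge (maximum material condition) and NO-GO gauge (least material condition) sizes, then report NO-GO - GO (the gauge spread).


GO = nominal - lower_tol (smallest hole = maximum material condition)
GO = 10.8 - 0.047 = 10.753
NO-GO = nominal + upper_tol (largest hole = least material condition)
NO-GO = 10.8 + 0.049 = 10.849
spread = NO-GO - GO = 10.849 - 10.753 = 0.0960

0.0960


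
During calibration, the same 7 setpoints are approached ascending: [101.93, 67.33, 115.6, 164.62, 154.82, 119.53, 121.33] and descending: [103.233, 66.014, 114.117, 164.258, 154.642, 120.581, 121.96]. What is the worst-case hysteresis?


|101.93 - 103.233| = 1.3030
|67.33 - 66.014| = 1.3160
|115.6 - 114.117| = 1.4830
|164.62 - 164.258| = 0.3620
|154.82 - 154.642| = 0.1780
|119.53 - 120.581| = 1.0510
|121.33 - 121.96| = 0.6300
hysteresis = max(diffs) = 1.4830

1.4830


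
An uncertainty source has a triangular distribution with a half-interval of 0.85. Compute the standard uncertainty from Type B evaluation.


u_B = half_width / sqrt(6)
u_B = 0.85 / 2.4494897
u_B = 0.3470

0.3470


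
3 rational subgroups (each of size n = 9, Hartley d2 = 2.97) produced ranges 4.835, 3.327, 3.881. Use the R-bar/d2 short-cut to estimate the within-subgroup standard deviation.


R_bar = (4.835 + 3.327 + 3.881) / 3
R_bar = 12.043 / 3 = 4.0143333
sigma_hat = R_bar / d2 = 4.0143333 / 2.97 = 1.3516

1.3516


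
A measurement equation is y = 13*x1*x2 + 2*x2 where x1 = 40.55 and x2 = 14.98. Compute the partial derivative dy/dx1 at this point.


y = 13*x1*x2 + 2*x2
dy/dx1 = 13*x2
Evaluate at x2 = 14.98: c1 = 13 * 14.98
c1 = 194.7400

194.7400


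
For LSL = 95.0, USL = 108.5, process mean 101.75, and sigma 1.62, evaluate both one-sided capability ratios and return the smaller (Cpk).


Cpu = (USL - mean) / (3*sigma) = (108.5 - 101.75) / (3*1.62) = 1.3889
Cpl = (mean - LSL) / (3*sigma) = (101.75 - 95.0) / (3*1.62) = 1.3889
Cpk = min(Cpu, Cpl) = 1.3889

1.3889


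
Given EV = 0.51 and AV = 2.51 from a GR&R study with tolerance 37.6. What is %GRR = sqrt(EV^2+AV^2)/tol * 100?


GRR = sqrt(EV^2 + AV^2) = sqrt(0.51^2 + 2.51^2) = 2.5612887
%GRR = GRR / tol * 100 = 2.5612887 / 37.6 * 100
%GRR = 6.8119

6.8119


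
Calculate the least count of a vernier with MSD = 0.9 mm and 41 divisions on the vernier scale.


LC = MSD / n_div
= 0.9 / 41
= 0.0220

0.0220


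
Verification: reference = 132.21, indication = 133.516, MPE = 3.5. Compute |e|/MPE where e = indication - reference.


e = indication - reference = 133.516 - 132.21 = 1.3060
|e| = 1.3060
ratio = |e| / MPE = 1.3060 / 3.5
ratio = 0.3731

0.3731


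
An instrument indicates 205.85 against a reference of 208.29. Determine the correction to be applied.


Correction = standard - reading
= 208.29 - 205.85
= 2.4400

2.4400


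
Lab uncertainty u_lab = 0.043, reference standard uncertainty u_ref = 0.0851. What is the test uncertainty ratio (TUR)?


TUR = u_lab / u_ref
= 0.043 / 0.0851
= 0.5053

0.5053


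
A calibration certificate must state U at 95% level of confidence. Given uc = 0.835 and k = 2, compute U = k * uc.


U = k * uc
U = 2 * 0.835
U = 1.6700

1.6700


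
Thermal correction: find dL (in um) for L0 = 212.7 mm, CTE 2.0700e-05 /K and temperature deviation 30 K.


dL = L * alpha * dT
= 212.7 * 2.0700e-05 * 30
= 0.1320867 mm
dL_um = 0.1320867 * 1000 = 132.0867 um

132.0867


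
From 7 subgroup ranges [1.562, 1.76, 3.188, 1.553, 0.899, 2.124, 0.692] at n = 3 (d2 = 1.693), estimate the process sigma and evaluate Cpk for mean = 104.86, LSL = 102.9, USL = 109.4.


R_bar = (1.562 + 1.76 + 3.188 + 1.553 + 0.899 + 2.124 + 0.692) / 7 = 1.6825714
sigma = R_bar / d2 = 1.6825714 / 1.693 = 0.99384017
Cp = (USL - LSL)/(6*sigma) = (109.4 - 102.9)/(6*0.99384017) = 1.0900
Cpu = (109.4 - 104.86)/(3*0.99384017) = 1.5227
Cpl = (104.86 - 102.9)/(3*0.99384017) = 0.6574
Cpk = min(Cpu, Cpl) = 0.6574

0.6574


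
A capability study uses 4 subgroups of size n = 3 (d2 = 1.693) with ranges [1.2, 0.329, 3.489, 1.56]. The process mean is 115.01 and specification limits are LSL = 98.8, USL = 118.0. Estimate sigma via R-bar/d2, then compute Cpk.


R_bar = (1.2 + 0.329 + 3.489 + 1.56) / 4 = 1.6445
sigma = R_bar / d2 = 1.6445 / 1.693 = 0.97135263
Cp = (USL - LSL)/(6*sigma) = (118.0 - 98.8)/(6*0.97135263) = 3.2944
Cpu = (118.0 - 115.01)/(3*0.97135263) = 1.0261
Cpl = (115.01 - 98.8)/(3*0.97135263) = 5.5627
Cpk = min(Cpu, Cpl) = 1.0261

1.0261


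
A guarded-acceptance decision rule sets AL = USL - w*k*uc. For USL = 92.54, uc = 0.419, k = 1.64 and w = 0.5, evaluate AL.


U = k * uc = 1.64 * 0.419 = 0.68716
guard band g = w * U = 0.5 * 0.68716 = 0.34358
AL = USL - g = 92.54 - 0.34358
AL = 92.1964

92.1964


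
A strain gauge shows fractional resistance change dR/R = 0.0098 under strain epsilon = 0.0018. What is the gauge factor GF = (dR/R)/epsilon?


GF = (dR/R) / epsilon
= 0.0098 / 0.0018
= 5.4444

5.4444


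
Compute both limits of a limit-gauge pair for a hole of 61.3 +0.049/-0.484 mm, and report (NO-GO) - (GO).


GO = nominal - lower_tol (smallest hole = maximum material condition)
GO = 61.3 - 0.484 = 60.816
NO-GO = nominal + upper_tol (largest hole = least material condition)
NO-GO = 61.3 + 0.049 = 61.349
spread = NO-GO - GO = 61.349 - 60.816 = 0.5330

0.5330


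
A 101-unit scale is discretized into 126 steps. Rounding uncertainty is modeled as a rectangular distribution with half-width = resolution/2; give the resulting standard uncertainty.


resolution = range / divisions
resolution = 101 / 126 = 0.8015873
u_res = resolution / (2*sqrt(3))
u_res = 0.8015873 / 3.4641016
u_res = 0.2314

0.2314


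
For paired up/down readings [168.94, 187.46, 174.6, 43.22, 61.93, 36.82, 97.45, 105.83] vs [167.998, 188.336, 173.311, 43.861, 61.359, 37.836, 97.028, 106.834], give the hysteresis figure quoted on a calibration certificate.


|168.94 - 167.998| = 0.9420
|187.46 - 188.336| = 0.8760
|174.6 - 173.311| = 1.2890
|43.22 - 43.861| = 0.6410
|61.93 - 61.359| = 0.5710
|36.82 - 37.836| = 1.0160
|97.45 - 97.028| = 0.4220
|105.83 - 106.834| = 1.0040
hysteresis = max(diffs) = 1.2890

1.2890


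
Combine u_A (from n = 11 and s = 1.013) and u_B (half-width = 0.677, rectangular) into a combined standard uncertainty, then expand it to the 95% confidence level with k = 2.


u_A = s / sqrt(n) = 1.013 / sqrt(11) = 0.30543099
u_B = half_width / sqrt(3) = 0.677 / sqrt(3) = 0.39086613
uc = sqrt(u_A^2 + u_B^2) = sqrt(0.30543099^2 + 0.39086613^2) = 0.49604881
U = k * uc = 2 * 0.49604881
U = 0.9921

0.9921


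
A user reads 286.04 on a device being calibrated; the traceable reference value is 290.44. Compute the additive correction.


Correction = standard - reading
= 290.44 - 286.04
= 4.4000

4.4000


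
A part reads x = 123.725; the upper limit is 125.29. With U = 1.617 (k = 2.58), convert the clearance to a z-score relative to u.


u = U / k = 1.617 / 2.58 = 0.62674419
margin = |USL - x| = |125.29 - 123.725| = 1.565
z = margin / u = 1.565 / 0.62674419
z = 2.4970

2.4970


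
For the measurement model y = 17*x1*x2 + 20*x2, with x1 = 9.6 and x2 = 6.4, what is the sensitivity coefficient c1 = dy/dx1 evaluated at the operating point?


y = 17*x1*x2 + 20*x2
dy/dx1 = 17*x2
Evaluate at x2 = 6.4: c1 = 17 * 6.4
c1 = 108.8000

108.8000


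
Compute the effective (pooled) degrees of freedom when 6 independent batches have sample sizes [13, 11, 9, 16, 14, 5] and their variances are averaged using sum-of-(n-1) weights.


nu = sum_i (n_i - 1)
nu = ((13 - 1) + (11 - 1) + (9 - 1) + (16 - 1) + (14 - 1) + (5 - 1))
nu = 12 + 10 + 8 + 15 + 13 + 4
nu = 62

62


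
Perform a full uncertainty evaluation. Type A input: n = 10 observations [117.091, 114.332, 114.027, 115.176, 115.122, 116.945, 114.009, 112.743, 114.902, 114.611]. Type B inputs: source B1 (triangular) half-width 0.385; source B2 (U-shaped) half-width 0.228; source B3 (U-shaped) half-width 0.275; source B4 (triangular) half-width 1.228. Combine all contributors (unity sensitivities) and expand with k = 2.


mean = (117.091 + 114.332 + 114.027 + 115.176 + 115.122 + 116.945 + 114.009 + 112.743 + 114.902 + 114.611) / 10 = 114.8958
s = sqrt(sum((x - mean)^2)/(n-1)) = 1.3217244
u_A = s / sqrt(n) = 1.3217244 / sqrt(10) = 0.41796595
u_B1 = 0.385 / sqrt(6) = 0.15717559
u_B2 = 0.228 / sqrt(2) = 0.16122035
u_B3 = 0.275 / sqrt(2) = 0.19445436
u_B4 = 1.228 / sqrt(6) = 0.5013289
uc = sqrt(0.41796595^2 + 0.15717559^2 + 0.16122035^2 + 0.19445436^2 + 0.5013289^2) = 0.71731086
U = k * uc = 2 * 0.71731086
U = 1.4346

1.4346


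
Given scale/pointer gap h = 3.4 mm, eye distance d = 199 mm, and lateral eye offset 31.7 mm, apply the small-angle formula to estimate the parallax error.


error = h * offset / d
= 3.4 * 31.7 / 199
= 0.5416

0.5416


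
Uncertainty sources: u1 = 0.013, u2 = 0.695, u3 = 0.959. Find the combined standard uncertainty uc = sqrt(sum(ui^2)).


uc = sqrt(0.013^2 + 0.695^2 + 0.959^2)
uc = sqrt(1.402875)
uc = 1.1844

1.1844


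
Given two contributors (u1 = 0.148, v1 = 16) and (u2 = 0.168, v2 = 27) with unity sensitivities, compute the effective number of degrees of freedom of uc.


uc = sqrt(u1^2 + u2^2) = sqrt(0.148^2 + 0.168^2) = 0.22389283
v_eff = uc^4 / (u1^4/v1 + u2^4/v2)
= 0.22389283^4 / (0.148^4/16 + 0.168^4/27)
= 0.0025128163 / 5.9490064e-05
v_eff = 42.2393

42.2393


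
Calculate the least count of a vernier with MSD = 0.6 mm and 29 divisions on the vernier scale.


LC = MSD / n_div
= 0.6 / 29
= 0.0207

0.0207


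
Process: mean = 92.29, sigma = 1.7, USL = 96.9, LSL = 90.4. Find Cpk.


Cpu = (USL - mean) / (3*sigma) = (96.9 - 92.29) / (3*1.7) = 0.9039
Cpl = (mean - LSL) / (3*sigma) = (92.29 - 90.4) / (3*1.7) = 0.3706
Cpk = min(Cpu, Cpl) = 0.3706

0.3706


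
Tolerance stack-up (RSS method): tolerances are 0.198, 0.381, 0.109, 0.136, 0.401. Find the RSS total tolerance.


RSS = sqrt(0.198^2 + 0.381^2 + 0.109^2 + 0.136^2 + 0.401^2)
= sqrt(0.375543)
= 0.6128

0.6128


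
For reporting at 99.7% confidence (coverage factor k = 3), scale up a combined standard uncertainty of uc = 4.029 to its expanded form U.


U = k * uc
U = 3 * 4.029
U = 12.0870

12.0870


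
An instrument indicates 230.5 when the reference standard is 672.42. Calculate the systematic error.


Systematic error = measured - true
= 230.5 - 672.42
= -441.9200

-441.9200


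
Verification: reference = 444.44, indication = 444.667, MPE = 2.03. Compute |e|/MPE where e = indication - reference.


e = indication - reference = 444.667 - 444.44 = 0.2270
|e| = 0.2270
ratio = |e| / MPE = 0.2270 / 2.03
ratio = 0.1118

0.1118


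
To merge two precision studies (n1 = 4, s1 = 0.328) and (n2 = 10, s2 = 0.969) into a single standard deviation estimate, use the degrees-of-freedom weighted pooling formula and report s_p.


s_p = sqrt(((n1-1)*s1^2 + (n2-1)*s2^2) / (n1+n2-2))
numerator = (4-1)*0.328^2 + (10-1)*0.969^2 = 0.322752 + 8.450649 = 8.773401
denominator = 4 + 10 - 2 = 12
s_p^2 = 8.773401 / 12 = 0.73111675
s_p = sqrt(0.73111675) = 0.8551

0.8551


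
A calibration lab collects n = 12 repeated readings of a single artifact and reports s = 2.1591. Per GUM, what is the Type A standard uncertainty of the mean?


u_A = s / sqrt(n)
u_A = 2.1591 / sqrt(12)
u_A = 2.1591 / 3.4641016
u_A = 0.6233

0.6233


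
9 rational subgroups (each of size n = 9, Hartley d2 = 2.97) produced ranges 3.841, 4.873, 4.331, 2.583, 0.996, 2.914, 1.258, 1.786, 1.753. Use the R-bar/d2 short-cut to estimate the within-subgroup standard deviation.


R_bar = (3.841 + 4.873 + 4.331 + 2.583 + 0.996 + 2.914 + 1.258 + 1.786 + 1.753) / 9
R_bar = 24.335 / 9 = 2.7038889
sigma_hat = R_bar / d2 = 2.7038889 / 2.97 = 0.9104

0.9104


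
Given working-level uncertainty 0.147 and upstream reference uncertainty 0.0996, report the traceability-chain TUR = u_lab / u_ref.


TUR = u_lab / u_ref
= 0.147 / 0.0996
= 1.4759

1.4759


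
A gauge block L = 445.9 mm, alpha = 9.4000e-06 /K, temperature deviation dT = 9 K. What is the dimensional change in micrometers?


dL = L * alpha * dT
= 445.9 * 9.4000e-06 * 9
= 0.0377231 mm
dL_um = 0.0377231 * 1000 = 37.7231 um

37.7231


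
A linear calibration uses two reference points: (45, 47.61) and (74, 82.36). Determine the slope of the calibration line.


slope = (y2 - y1) / (x2 - x1)
= (82.36 - 47.61) / (74 - 45)
= 34.7500 / 29
= 1.1983

1.1983


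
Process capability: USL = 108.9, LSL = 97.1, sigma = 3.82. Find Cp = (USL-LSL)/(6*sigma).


Cp = (USL - LSL) / (6 * sigma)
= (108.9 - 97.1) / (6 * 3.82)
= 11.8000 / 22.9200
= 0.5148

0.5148


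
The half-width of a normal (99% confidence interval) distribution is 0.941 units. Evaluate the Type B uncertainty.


u_B = half_width / 2.576
u_B = 0.941 / 2.576
u_B = 0.3653

0.3653


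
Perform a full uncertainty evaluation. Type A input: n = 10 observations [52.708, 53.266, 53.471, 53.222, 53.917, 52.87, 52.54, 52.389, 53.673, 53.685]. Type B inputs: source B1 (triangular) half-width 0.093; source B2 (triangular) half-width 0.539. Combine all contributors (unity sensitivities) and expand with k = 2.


mean = (52.708 + 53.266 + 53.471 + 53.222 + 53.917 + 52.87 + 52.54 + 52.389 + 53.673 + 53.685) / 10 = 53.1741
s = sqrt(sum((x - mean)^2)/(n-1)) = 0.52587503
u_A = s / sqrt(n) = 0.52587503 / sqrt(10) = 0.16629629
u_B1 = 0.093 / sqrt(6) = 0.037967091
u_B2 = 0.539 / sqrt(6) = 0.22004583
uc = sqrt(0.16629629^2 + 0.037967091^2 + 0.22004583^2) = 0.27841718
U = k * uc = 2 * 0.27841718
U = 0.5568

0.5568


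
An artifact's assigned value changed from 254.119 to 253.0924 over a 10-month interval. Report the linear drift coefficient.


rate = (v2 - v1) / months
= (253.0924 - 254.119) / 10
= -1.0266 / 10
= -0.1027

-0.1027


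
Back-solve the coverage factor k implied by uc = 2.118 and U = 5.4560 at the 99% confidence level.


k = U / uc
k = 5.4560 / 2.118
k = 2.576

2.576


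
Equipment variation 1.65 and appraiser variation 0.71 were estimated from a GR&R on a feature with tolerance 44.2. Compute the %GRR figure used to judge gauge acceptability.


GRR = sqrt(EV^2 + AV^2) = sqrt(1.65^2 + 0.71^2) = 1.7962739
%GRR = GRR / tol * 100 = 1.7962739 / 44.2 * 100
%GRR = 4.0640

4.0640


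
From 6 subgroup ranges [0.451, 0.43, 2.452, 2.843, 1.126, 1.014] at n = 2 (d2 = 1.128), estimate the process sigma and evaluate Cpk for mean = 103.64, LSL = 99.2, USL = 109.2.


R_bar = (0.451 + 0.43 + 2.452 + 2.843 + 1.126 + 1.014) / 6 = 1.386
sigma = R_bar / d2 = 1.386 / 1.128 = 1.2287234
Cp = (USL - LSL)/(6*sigma) = (109.2 - 99.2)/(6*1.2287234) = 1.3564
Cpu = (109.2 - 103.64)/(3*1.2287234) = 1.5083
Cpl = (103.64 - 99.2)/(3*1.2287234) = 1.2045
Cpk = min(Cpu, Cpl) = 1.2045

1.2045


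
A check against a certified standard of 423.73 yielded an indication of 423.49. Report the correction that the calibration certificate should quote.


Correction = standard - reading
= 423.73 - 423.49
= 0.2400

0.2400


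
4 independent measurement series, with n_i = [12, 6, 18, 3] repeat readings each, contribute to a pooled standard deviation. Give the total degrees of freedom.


nu = sum_i (n_i - 1)
nu = ((12 - 1) + (6 - 1) + (18 - 1) + (3 - 1))
nu = 11 + 5 + 17 + 2
nu = 35

35


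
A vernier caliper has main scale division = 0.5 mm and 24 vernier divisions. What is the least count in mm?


LC = MSD / n_div
= 0.5 / 24
= 0.0208

0.0208


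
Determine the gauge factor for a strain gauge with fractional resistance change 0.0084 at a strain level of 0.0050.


GF = (dR/R) / epsilon
= 0.0084 / 0.0050
= 1.6800

1.6800


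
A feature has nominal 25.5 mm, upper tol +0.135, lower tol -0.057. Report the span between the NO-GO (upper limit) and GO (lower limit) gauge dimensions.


GO = nominal - lower_tol (smallest hole = maximum material condition)
GO = 25.5 - 0.057 = 25.443
NO-GO = nominal + upper_tol (largest hole = least material condition)
NO-GO = 25.5 + 0.135 = 25.635
spread = NO-GO - GO = 25.635 - 25.443 = 0.1920

0.1920


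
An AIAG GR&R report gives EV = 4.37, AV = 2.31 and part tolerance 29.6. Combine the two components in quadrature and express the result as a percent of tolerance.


GRR = sqrt(EV^2 + AV^2) = sqrt(4.37^2 + 2.31^2) = 4.9429748
%GRR = GRR / tol * 100 = 4.9429748 / 29.6 * 100
%GRR = 16.6992

16.6992


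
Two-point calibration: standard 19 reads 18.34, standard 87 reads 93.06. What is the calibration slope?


slope = (y2 - y1) / (x2 - x1)
= (93.06 - 18.34) / (87 - 19)
= 74.7200 / 68
= 1.0988

1.0988


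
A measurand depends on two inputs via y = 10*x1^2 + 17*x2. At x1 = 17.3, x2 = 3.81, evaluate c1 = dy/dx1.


y = 10*x1^2 + 17*x2
dy/dx1 = 2*10*x1
Evaluate at x1 = 17.3: c1 = 20 * 17.3
c1 = 346.0000

346.0000


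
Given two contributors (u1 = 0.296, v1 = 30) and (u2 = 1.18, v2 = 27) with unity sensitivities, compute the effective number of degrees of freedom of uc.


uc = sqrt(u1^2 + u2^2) = sqrt(0.296^2 + 1.18^2) = 1.2165591
v_eff = uc^4 / (u1^4/v1 + u2^4/v2)
= 1.2165591^4 / (0.296^4/30 + 1.18^4/27)
= 2.1904475 / 0.072062469
v_eff = 30.3965

30.3965


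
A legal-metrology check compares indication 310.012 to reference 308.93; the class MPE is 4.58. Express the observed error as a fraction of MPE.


e = indication - reference = 310.012 - 308.93 = 1.0820
|e| = 1.0820
ratio = |e| / MPE = 1.0820 / 4.58
ratio = 0.2362

0.2362


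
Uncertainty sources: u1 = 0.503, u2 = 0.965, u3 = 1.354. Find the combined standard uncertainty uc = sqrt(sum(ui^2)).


uc = sqrt(0.503^2 + 0.965^2 + 1.354^2)
uc = sqrt(3.01755)
uc = 1.7371

1.7371


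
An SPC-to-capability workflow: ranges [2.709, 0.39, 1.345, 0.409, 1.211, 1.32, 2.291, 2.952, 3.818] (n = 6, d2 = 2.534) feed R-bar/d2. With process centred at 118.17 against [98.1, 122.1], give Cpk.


R_bar = (2.709 + 0.39 + 1.345 + 0.409 + 1.211 + 1.32 + 2.291 + 2.952 + 3.818) / 9 = 1.8272222
sigma = R_bar / d2 = 1.8272222 / 2.534 = 0.72108216
Cp = (USL - LSL)/(6*sigma) = (122.1 - 98.1)/(6*0.72108216) = 5.5472
Cpu = (122.1 - 118.17)/(3*0.72108216) = 1.8167
Cpl = (118.17 - 98.1)/(3*0.72108216) = 9.2777
Cpk = min(Cpu, Cpl) = 1.8167

1.8167


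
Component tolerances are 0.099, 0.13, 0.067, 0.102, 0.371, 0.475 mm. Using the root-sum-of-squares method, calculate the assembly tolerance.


RSS = sqrt(0.099^2 + 0.13^2 + 0.067^2 + 0.102^2 + 0.371^2 + 0.475^2)
= sqrt(0.40486)
= 0.6363

0.6363


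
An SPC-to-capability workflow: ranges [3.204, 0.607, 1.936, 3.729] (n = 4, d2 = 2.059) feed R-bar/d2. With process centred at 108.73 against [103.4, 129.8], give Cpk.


R_bar = (3.204 + 0.607 + 1.936 + 3.729) / 4 = 2.369
sigma = R_bar / d2 = 2.369 / 2.059 = 1.1505585
Cp = (USL - LSL)/(6*sigma) = (129.8 - 103.4)/(6*1.1505585) = 3.8242
Cpu = (129.8 - 108.73)/(3*1.1505585) = 6.1043
Cpl = (108.73 - 103.4)/(3*1.1505585) = 1.5442
Cpk = min(Cpu, Cpl) = 1.5442

1.5442


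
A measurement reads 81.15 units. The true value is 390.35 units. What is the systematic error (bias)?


Systematic error = measured - true
= 81.15 - 390.35
= -309.2000

-309.2000


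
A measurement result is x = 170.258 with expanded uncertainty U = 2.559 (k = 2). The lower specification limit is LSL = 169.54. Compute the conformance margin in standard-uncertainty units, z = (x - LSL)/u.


u = U / k = 2.559 / 2 = 1.2795
margin = |LSL - x| = |169.54 - 170.258| = 0.718
z = margin / u = 0.718 / 1.2795
z = 0.5612

0.5612


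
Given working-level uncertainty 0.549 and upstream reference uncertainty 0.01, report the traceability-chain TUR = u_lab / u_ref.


TUR = u_lab / u_ref
= 0.549 / 0.01
= 54.9000

54.9000


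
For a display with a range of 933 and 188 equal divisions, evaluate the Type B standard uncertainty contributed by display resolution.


resolution = range / divisions
resolution = 933 / 188 = 4.962766
u_res = resolution / (2*sqrt(3))
u_res = 4.962766 / 3.4641016
u_res = 1.4326

1.4326


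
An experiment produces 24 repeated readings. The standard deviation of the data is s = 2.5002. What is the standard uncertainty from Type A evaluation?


u_A = s / sqrt(n)
u_A = 2.5002 / sqrt(24)
u_A = 2.5002 / 4.8989795
u_A = 0.5104

0.5104


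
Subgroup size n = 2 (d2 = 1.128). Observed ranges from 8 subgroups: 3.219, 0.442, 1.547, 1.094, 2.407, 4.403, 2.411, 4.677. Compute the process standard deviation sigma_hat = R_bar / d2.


R_bar = (3.219 + 0.442 + 1.547 + 1.094 + 2.407 + 4.403 + 2.411 + 4.677) / 8
R_bar = 20.2 / 8 = 2.525
sigma_hat = R_bar / d2 = 2.525 / 1.128 = 2.2385

2.2385


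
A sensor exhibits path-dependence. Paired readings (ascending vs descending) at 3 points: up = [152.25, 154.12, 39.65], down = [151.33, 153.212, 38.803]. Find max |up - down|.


|152.25 - 151.33| = 0.9200
|154.12 - 153.212| = 0.9080
|39.65 - 38.803| = 0.8470
hysteresis = max(diffs) = 0.9200

0.9200


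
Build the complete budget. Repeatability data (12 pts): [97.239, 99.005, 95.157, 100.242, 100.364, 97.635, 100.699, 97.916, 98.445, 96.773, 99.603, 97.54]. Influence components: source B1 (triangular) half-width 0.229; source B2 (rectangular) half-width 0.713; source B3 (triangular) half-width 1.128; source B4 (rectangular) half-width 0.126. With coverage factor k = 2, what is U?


mean = (97.239 + 99.005 + 95.157 + 100.242 + 100.364 + 97.635 + 100.699 + 97.916 + 98.445 + 96.773 + 99.603 + 97.54) / 12 = 98.38483333
s = sqrt(sum((x - mean)^2)/(n-1)) = 1.6629475
u_A = s / sqrt(n) = 1.6629475 / sqrt(12) = 0.48005159
u_B1 = 0.229 / sqrt(6) = 0.093488859
u_B2 = 0.713 / sqrt(3) = 0.41165074
u_B3 = 1.128 / sqrt(6) = 0.46050407
u_B4 = 0.126 / sqrt(3) = 0.072746134
uc = sqrt(0.48005159^2 + 0.093488859^2 + 0.41165074^2 + 0.46050407^2 + 0.072746134^2) = 0.7912029
U = k * uc = 2 * 0.7912029
U = 1.5824

1.5824


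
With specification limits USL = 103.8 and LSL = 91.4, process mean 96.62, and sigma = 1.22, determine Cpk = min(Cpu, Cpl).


Cpu = (USL - mean) / (3*sigma) = (103.8 - 96.62) / (3*1.22) = 1.9617
Cpl = (mean - LSL) / (3*sigma) = (96.62 - 91.4) / (3*1.22) = 1.4262
Cpk = min(Cpu, Cpl) = 1.4262

1.4262


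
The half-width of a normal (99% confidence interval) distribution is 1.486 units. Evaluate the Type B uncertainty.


u_B = half_width / 2.576
u_B = 1.486 / 2.576
u_B = 0.5769

0.5769


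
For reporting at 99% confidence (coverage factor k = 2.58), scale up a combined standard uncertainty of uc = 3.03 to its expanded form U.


U = k * uc
U = 2.58 * 3.03
U = 7.8174

7.8174


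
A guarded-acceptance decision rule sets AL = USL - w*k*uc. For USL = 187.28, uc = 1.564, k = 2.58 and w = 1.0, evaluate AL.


U = k * uc = 2.58 * 1.564 = 4.03512
guard band g = w * U = 1.0 * 4.03512 = 4.03512
AL = USL - g = 187.28 - 4.03512
AL = 183.2449

183.2449


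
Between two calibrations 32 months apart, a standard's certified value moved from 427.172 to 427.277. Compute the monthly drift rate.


rate = (v2 - v1) / months
= (427.277 - 427.172) / 32
= 0.1050 / 32
= 0.0033

0.0033


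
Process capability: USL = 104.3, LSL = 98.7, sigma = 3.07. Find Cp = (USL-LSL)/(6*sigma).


Cp = (USL - LSL) / (6 * sigma)
= (104.3 - 98.7) / (6 * 3.07)
= 5.6000 / 18.4200
= 0.3040

0.3040


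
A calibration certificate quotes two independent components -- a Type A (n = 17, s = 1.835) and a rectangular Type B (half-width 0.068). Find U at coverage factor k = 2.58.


u_A = s / sqrt(n) = 1.835 / sqrt(17) = 0.44505287
u_B = half_width / sqrt(3) = 0.068 / sqrt(3) = 0.039259818
uc = sqrt(u_A^2 + u_B^2) = sqrt(0.44505287^2 + 0.039259818^2) = 0.44678114
U = k * uc = 2.58 * 0.44678114
U = 1.1527

1.1527


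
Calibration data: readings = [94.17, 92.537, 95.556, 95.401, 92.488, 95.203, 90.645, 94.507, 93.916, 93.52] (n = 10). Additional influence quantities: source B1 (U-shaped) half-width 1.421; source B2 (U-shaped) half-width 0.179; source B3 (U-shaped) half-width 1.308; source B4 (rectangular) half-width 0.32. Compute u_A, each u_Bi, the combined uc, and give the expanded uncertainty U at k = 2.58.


mean = (94.17 + 92.537 + 95.556 + 95.401 + 92.488 + 95.203 + 90.645 + 94.507 + 93.916 + 93.52) / 10 = 93.7943
s = sqrt(sum((x - mean)^2)/(n-1)) = 1.549694
u_A = s / sqrt(n) = 1.549694 / sqrt(10) = 0.49005627
u_B1 = 1.421 / sqrt(2) = 1.0047987
u_B2 = 0.179 / sqrt(2) = 0.12657211
u_B3 = 1.308 / sqrt(2) = 0.92489567
u_B4 = 0.32 / sqrt(3) = 0.18475209
uc = sqrt(0.49005627^2 + 1.0047987^2 + 0.12657211^2 + 0.92489567^2 + 0.18475209^2) = 1.4681149
U = k * uc = 2.58 * 1.4681149
U = 3.7877

3.7877


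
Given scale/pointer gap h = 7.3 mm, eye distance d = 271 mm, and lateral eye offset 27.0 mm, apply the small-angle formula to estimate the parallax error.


error = h * offset / d
= 7.3 * 27.0 / 271
= 0.7273

0.7273


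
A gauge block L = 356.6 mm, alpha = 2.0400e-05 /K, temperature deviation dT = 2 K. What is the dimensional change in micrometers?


dL = L * alpha * dT
= 356.6 * 2.0400e-05 * 2
= 0.0145493 mm
dL_um = 0.0145493 * 1000 = 14.5493 um

14.5493


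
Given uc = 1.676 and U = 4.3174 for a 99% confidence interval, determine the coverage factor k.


k = U / uc
k = 4.3174 / 1.676
k = 2.576

2.576


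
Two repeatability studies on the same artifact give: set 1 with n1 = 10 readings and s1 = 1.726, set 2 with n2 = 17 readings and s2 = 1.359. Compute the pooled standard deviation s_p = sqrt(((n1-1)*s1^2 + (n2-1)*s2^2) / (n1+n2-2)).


s_p = sqrt(((n1-1)*s1^2 + (n2-1)*s2^2) / (n1+n2-2))
numerator = (10-1)*1.726^2 + (17-1)*1.359^2 = 26.811684 + 29.550096 = 56.36178
denominator = 10 + 17 - 2 = 25
s_p^2 = 56.36178 / 25 = 2.2544712
s_p = sqrt(2.2544712) = 1.5015

1.5015


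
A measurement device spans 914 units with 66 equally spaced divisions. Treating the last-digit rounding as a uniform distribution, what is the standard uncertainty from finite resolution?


resolution = range / divisions
resolution = 914 / 66 = 13.848485
u_res = resolution / (2*sqrt(3))
u_res = 13.848485 / 3.4641016
u_res = 3.9977

3.9977


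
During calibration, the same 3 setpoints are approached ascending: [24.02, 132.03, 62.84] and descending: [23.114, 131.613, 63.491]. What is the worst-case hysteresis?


|24.02 - 23.114| = 0.9060
|132.03 - 131.613| = 0.4170
|62.84 - 63.491| = 0.6510
hysteresis = max(diffs) = 0.9060

0.9060


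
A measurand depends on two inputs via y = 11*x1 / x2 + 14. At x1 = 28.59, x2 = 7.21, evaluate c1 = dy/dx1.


y = 11*x1 / x2 + 14
dy/dx1 = 11/x2
Evaluate at x2 = 7.21: c1 = 11 / 7.21
c1 = 1.5257

1.5257


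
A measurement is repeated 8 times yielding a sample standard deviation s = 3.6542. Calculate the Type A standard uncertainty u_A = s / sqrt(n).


u_A = s / sqrt(n)
u_A = 3.6542 / sqrt(8)
u_A = 3.6542 / 2.8284271
u_A = 1.2920

1.2920


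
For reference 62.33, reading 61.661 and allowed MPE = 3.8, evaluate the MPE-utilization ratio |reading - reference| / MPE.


e = indication - reference = 61.661 - 62.33 = -0.6690
|e| = 0.6690
ratio = |e| / MPE = 0.6690 / 3.8
ratio = 0.1761

0.1761


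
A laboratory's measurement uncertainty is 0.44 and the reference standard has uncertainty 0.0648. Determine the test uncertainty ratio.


TUR = u_lab / u_ref
= 0.44 / 0.0648
= 6.7901

6.7901


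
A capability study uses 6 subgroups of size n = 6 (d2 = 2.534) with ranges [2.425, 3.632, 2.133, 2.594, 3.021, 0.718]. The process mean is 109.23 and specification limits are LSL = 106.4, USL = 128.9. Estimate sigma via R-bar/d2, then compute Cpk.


R_bar = (2.425 + 3.632 + 2.133 + 2.594 + 3.021 + 0.718) / 6 = 2.4205
sigma = R_bar / d2 = 2.4205 / 2.534 = 0.95520916
Cp = (USL - LSL)/(6*sigma) = (128.9 - 106.4)/(6*0.95520916) = 3.9258
Cpu = (128.9 - 109.23)/(3*0.95520916) = 6.8641
Cpl = (109.23 - 106.4)/(3*0.95520916) = 0.9876
Cpk = min(Cpu, Cpl) = 0.9876

0.9876


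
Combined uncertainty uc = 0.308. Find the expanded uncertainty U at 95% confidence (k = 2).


U = k * uc
U = 2 * 0.308
U = 0.6160

0.6160


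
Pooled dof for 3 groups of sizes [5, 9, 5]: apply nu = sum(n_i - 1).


nu = sum_i (n_i - 1)
nu = ((5 - 1) + (9 - 1) + (5 - 1))
nu = 4 + 8 + 4
nu = 16

16


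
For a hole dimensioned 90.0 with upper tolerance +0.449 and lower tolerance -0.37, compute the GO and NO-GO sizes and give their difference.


GO = nominal - lower_tol (smallest hole = maximum material condition)
GO = 90.0 - 0.37 = 89.63
NO-GO = nominal + upper_tol (largest hole = least material condition)
NO-GO = 90.0 + 0.449 = 90.449
spread = NO-GO - GO = 90.449 - 89.63 = 0.8190

0.8190


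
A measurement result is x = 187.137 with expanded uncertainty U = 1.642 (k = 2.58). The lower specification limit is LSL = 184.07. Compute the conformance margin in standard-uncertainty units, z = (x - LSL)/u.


u = U / k = 1.642 / 2.58 = 0.63643411
margin = |LSL - x| = |184.07 - 187.137| = 3.067
z = margin / u = 3.067 / 0.63643411
z = 4.8190

4.8190


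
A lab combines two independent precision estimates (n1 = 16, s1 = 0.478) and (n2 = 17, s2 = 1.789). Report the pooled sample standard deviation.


s_p = sqrt(((n1-1)*s1^2 + (n2-1)*s2^2) / (n1+n2-2))
numerator = (16-1)*0.478^2 + (17-1)*1.789^2 = 3.42726 + 51.208336 = 54.635596
denominator = 16 + 17 - 2 = 31
s_p^2 = 54.635596 / 31 = 1.7624386
s_p = sqrt(1.7624386) = 1.3276

1.3276


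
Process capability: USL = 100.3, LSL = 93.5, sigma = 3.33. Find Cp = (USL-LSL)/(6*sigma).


Cp = (USL - LSL) / (6 * sigma)
= (100.3 - 93.5) / (6 * 3.33)
= 6.8000 / 19.9800
= 0.3403

0.3403


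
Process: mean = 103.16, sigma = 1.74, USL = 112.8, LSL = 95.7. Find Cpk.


Cpu = (USL - mean) / (3*sigma) = (112.8 - 103.16) / (3*1.74) = 1.8467
Cpl = (mean - LSL) / (3*sigma) = (103.16 - 95.7) / (3*1.74) = 1.4291
Cpk = min(Cpu, Cpl) = 1.4291

1.4291


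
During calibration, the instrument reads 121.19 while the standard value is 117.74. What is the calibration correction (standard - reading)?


Correction = standard - reading
= 117.74 - 121.19
= -3.4500

-3.4500


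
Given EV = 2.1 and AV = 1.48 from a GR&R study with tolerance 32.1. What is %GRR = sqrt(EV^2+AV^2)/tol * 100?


GRR = sqrt(EV^2 + AV^2) = sqrt(2.1^2 + 1.48^2) = 2.5691244
%GRR = GRR / tol * 100 = 2.5691244 / 32.1 * 100
%GRR = 8.0035

8.0035


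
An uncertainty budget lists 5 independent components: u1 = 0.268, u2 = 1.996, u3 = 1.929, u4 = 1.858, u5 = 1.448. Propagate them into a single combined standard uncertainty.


uc = sqrt(0.268^2 + 1.996^2 + 1.929^2 + 1.858^2 + 1.448^2)
uc = sqrt(13.325749)
uc = 3.6504

3.6504


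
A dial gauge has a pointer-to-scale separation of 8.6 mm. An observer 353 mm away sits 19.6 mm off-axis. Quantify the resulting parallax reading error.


error = h * offset / d
= 8.6 * 19.6 / 353
= 0.4775

0.4775


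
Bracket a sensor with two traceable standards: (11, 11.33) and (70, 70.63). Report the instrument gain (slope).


slope = (y2 - y1) / (x2 - x1)
= (70.63 - 11.33) / (70 - 11)
= 59.3000 / 59
= 1.0051

1.0051


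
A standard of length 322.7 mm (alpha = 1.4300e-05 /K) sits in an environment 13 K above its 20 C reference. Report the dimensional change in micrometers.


dL = L * alpha * dT
= 322.7 * 1.4300e-05 * 13
= 0.0599899 mm
dL_um = 0.0599899 * 1000 = 59.9899 um

59.9899


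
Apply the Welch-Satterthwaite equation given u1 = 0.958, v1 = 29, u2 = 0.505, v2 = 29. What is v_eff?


uc = sqrt(u1^2 + u2^2) = sqrt(0.958^2 + 0.505^2) = 1.0829538
v_eff = uc^4 / (u1^4/v1 + u2^4/v2)
= 1.0829538^4 / (0.958^4/29 + 0.505^4/29)
= 1.3754339 / 0.03128719
v_eff = 43.9616

43.9616


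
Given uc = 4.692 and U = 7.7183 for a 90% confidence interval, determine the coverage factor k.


k = U / uc
k = 7.7183 / 4.692
k = 1.645

1.645


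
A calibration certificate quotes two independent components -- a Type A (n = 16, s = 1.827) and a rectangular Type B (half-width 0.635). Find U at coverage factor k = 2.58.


u_A = s / sqrt(n) = 1.827 / sqrt(16) = 0.45675
u_B = half_width / sqrt(3) = 0.635 / sqrt(3) = 0.36661742
uc = sqrt(u_A^2 + u_B^2) = sqrt(0.45675^2 + 0.36661742^2) = 0.58568669
U = k * uc = 2.58 * 0.58568669
U = 1.5111

1.5111


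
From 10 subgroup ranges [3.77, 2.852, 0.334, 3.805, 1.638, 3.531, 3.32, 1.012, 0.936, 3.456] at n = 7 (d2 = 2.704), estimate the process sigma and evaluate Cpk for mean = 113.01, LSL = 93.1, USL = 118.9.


R_bar = (3.77 + 2.852 + 0.334 + 3.805 + 1.638 + 3.531 + 3.32 + 1.012 + 0.936 + 3.456) / 10 = 2.4654
sigma = R_bar / d2 = 2.4654 / 2.704 = 0.91176036
Cp = (USL - LSL)/(6*sigma) = (118.9 - 93.1)/(6*0.91176036) = 4.7162
Cpu = (118.9 - 113.01)/(3*0.91176036) = 2.1533
Cpl = (113.01 - 93.1)/(3*0.91176036) = 7.2790
Cpk = min(Cpu, Cpl) = 2.1533

2.1533


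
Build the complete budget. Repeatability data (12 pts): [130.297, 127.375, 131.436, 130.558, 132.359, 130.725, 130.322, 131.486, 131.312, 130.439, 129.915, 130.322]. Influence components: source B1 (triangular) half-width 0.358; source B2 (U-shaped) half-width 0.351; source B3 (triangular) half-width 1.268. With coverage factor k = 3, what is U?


mean = (130.297 + 127.375 + 131.436 + 130.558 + 132.359 + 130.725 + 130.322 + 131.486 + 131.312 + 130.439 + 129.915 + 130.322) / 12 = 130.5455
s = sqrt(sum((x - mean)^2)/(n-1)) = 1.2138897
u_A = s / sqrt(n) = 1.2138897 / sqrt(12) = 0.35041977
u_B1 = 0.358 / sqrt(6) = 0.14615289
u_B2 = 0.351 / sqrt(2) = 0.24819448
u_B3 = 1.268 / sqrt(6) = 0.51765883
uc = sqrt(0.35041977^2 + 0.14615289^2 + 0.24819448^2 + 0.51765883^2) = 0.68827745
U = k * uc = 3 * 0.68827745
U = 2.0648

2.0648


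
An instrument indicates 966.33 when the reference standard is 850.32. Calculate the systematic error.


Systematic error = measured - true
= 966.33 - 850.32
= 116.0100

116.0100


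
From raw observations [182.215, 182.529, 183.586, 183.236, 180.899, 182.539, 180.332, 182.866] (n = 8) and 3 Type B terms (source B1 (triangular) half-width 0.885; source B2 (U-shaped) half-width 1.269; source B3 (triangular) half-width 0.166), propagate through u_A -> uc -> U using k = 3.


mean = (182.215 + 182.529 + 183.586 + 183.236 + 180.899 + 182.539 + 180.332 + 182.866) / 8 = 182.27525
s = sqrt(sum((x - mean)^2)/(n-1)) = 1.1210938
u_A = s / sqrt(n) = 1.1210938 / sqrt(8) = 0.39636651
u_B1 = 0.885 / sqrt(6) = 0.36129974
u_B2 = 1.269 / sqrt(2) = 0.89731851
u_B3 = 0.166 / sqrt(6) = 0.067769216
uc = sqrt(0.39636651^2 + 0.36129974^2 + 0.89731851^2 + 0.067769216^2) = 1.0475768
U = k * uc = 3 * 1.0475768
U = 3.1427

3.1427


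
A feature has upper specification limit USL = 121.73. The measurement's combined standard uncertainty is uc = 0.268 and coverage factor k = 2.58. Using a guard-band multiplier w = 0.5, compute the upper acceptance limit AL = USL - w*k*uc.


U = k * uc = 2.58 * 0.268 = 0.69144
guard band g = w * U = 0.5 * 0.69144 = 0.34572
AL = USL - g = 121.73 - 0.34572
AL = 121.3843

121.3843


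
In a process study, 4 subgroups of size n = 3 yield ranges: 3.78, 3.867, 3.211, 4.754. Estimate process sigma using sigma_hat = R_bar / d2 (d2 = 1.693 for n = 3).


R_bar = (3.78 + 3.867 + 3.211 + 4.754) / 4
R_bar = 15.612 / 4 = 3.903
sigma_hat = R_bar / d2 = 3.903 / 1.693 = 2.3054

2.3054


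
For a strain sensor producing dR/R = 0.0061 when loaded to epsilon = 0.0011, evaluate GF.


GF = (dR/R) / epsilon
= 0.0061 / 0.0011
= 5.5455

5.5455


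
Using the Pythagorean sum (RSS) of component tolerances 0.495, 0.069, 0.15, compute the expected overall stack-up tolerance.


RSS = sqrt(0.495^2 + 0.069^2 + 0.15^2)
= sqrt(0.272286)
= 0.5218

0.5218


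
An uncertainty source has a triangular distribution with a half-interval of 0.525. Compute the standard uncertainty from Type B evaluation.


u_B = half_width / sqrt(6)
u_B = 0.525 / 2.4494897
u_B = 0.2143

0.2143


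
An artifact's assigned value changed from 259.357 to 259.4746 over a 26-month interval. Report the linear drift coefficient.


rate = (v2 - v1) / months
= (259.4746 - 259.357) / 26
= 0.1176 / 26
= 0.0045

0.0045


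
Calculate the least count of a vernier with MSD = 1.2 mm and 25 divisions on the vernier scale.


LC = MSD / n_div
= 1.2 / 25
= 0.0480

0.0480
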